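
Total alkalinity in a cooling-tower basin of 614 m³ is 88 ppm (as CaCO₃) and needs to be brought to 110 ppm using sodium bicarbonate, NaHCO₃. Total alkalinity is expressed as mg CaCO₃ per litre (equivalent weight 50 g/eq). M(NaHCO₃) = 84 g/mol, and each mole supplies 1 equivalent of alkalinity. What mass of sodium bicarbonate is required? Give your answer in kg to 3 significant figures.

22.7 kg

Volume: 614 m³ = 614,000 L.
Alkalinity to add: (110 − 88) = 22 mg/L as CaCO₃ × 614,000 L = 13,510 g as CaCO₃.
Equivalents: 13,510 g ÷ 50 g/eq = 270.2 eq.
NaHCO₃ supplies 1 eq per mole → 270.2 mol.
Mass: 270.2 mol × 84 g/mol = 22,690 g.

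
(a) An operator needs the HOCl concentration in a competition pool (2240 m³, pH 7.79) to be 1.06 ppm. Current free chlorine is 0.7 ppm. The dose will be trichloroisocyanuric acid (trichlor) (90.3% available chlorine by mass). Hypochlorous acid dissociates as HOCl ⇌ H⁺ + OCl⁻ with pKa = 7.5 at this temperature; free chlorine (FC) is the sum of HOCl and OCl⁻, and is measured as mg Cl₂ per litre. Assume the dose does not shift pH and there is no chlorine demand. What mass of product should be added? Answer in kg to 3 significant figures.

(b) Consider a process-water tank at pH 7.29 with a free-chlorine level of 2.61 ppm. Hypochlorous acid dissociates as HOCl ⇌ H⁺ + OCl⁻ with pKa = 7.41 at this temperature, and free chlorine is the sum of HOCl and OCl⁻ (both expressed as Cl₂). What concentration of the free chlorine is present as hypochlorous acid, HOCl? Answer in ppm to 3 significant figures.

(a) 6.02 kg; (b) 1.48 ppm

(a) Volume: 2240 m³ = 2,240,000 L.
(a) [OCl⁻]/[HOCl] = 10^(pH − pKa) = 10^(7.79 − 7.5) = 1.95; fraction as HOCl = 1/(1 + 1.95) = 0.339.
(a) Free chlorine required for 1.06 ppm HOCl: 1.06 / 0.339 = 3.127 ppm.
(a) FC to add: 3.127 − 0.7 = 2.427 mg/L as Cl₂.
(a) Cl₂ equivalent: 2.427 mg/L × 2,240,000 L = 5436 g.
(a) Product at 90.3% available Cl: 5436 / 0.903 = 6020 g.

(b) [OCl⁻]/[HOCl] = 10^(pH − pKa) = 10^(7.29 − 7.41) = 10^-0.12 = 0.7586.
(b) Fraction as HOCl = 1 / (1 + 0.7586) = 0.5686.
(b) HOCl = 0.5686 × 2.61 ppm = 1.484 ppm.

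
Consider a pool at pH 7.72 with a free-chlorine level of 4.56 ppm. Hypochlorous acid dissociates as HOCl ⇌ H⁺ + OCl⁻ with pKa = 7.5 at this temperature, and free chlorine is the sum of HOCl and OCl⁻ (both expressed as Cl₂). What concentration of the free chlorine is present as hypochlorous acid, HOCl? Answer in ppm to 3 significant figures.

1.71 ppm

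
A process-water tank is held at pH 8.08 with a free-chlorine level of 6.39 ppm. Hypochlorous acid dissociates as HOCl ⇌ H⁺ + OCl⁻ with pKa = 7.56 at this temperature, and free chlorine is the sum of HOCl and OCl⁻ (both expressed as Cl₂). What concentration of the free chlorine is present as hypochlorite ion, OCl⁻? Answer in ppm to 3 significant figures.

4.91 ppm

[OCl⁻]/[HOCl] = 10^(pH − pKa) = 10^(8.08 − 7.56) = 10^0.52 = 3.311.
Fraction as HOCl = 1 / (1 + 3.311) = 0.2319.
OCl⁻ = (1 − 0.2319) × 6.39 ppm = 4.908 ppm.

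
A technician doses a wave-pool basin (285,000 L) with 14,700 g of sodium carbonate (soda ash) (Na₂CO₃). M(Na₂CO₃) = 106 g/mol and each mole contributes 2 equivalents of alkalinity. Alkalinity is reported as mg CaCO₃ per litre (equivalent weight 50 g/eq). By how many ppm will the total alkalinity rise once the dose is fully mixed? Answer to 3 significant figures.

48.7 ppm

Moles of Na₂CO₃: 14,700 g ÷ 106 g/mol = 138.7 mol → 277.4 eq of alkalinity.
As CaCO₃: 277.4 eq × 50 g/eq = 13,870 g.
Rise: 13,870 g / 285,000 L × 1000 = 48.66 mg/L.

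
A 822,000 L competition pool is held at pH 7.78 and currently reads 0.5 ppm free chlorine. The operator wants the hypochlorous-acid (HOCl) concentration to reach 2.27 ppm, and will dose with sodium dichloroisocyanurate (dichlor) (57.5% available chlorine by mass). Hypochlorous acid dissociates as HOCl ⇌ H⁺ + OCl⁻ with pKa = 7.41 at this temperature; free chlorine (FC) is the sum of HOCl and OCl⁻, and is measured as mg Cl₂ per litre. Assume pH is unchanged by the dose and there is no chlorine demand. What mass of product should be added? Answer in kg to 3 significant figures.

10.1 kg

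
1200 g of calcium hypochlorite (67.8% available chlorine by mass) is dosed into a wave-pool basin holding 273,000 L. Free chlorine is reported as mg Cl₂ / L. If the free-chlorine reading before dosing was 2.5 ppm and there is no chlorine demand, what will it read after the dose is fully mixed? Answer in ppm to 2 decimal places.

5.48 ppm

Available chlorine delivered: 1200 g × 0.678 = 813.6 g as Cl₂.
Concentration rise: 813.6 g / 273,000 L = 2.98 mg/L = 2.98 ppm.
Final FC: 2.5 + 2.98 = 5.48 ppm.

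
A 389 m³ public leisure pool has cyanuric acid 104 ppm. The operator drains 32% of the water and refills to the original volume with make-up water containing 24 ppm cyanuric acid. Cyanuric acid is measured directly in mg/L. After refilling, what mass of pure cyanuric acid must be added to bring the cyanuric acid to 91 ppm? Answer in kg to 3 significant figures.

4.90 kg

Volume: 389 m³ = 389,000 L.
After draining 32% and refilling: 104 × 0.68 + 24 × 0.32 = 78.4 ppm.
Deficit to target: 91 − 78.4 = 12.6 mg/L.
Mass: 12.6 mg/L × 389,000 L = 4901 g cyanuric acid.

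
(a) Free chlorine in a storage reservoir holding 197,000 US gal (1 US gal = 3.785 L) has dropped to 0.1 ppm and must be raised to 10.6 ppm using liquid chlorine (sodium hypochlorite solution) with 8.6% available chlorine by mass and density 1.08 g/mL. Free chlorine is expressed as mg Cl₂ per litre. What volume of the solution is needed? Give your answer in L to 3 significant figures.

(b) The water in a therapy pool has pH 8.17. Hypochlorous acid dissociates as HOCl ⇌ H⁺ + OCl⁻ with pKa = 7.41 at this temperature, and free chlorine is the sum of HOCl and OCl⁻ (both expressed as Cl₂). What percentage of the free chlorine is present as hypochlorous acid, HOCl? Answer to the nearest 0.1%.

(a) 84.3 L; (b) 14.8%

(a) Volume: 197,000 US gal × 3.785 L/gal = 745,645 L.
(a) Chlorine deficit: 10.6 − 0.1 = 10.5 ppm = 10.5 mg/L as Cl₂.
(a) Cl₂ equivalent needed: 10.5 mg/L × 745,645 L = 7,829,000 mg = 7829 g.
(a) Product at 8.6% available chlorine: 7829 / 0.086 = 91,040 g.
(a) Volume at density 1.08 g/mL: 91,040 g ÷ 1.08 g/mL = 84,290 mL.

(b) [OCl⁻]/[HOCl] = 10^(pH − pKa) = 10^(8.17 − 7.41) = 10^0.76 = 5.754.
(b) Fraction as HOCl = 1 / (1 + 5.754) = 0.1481.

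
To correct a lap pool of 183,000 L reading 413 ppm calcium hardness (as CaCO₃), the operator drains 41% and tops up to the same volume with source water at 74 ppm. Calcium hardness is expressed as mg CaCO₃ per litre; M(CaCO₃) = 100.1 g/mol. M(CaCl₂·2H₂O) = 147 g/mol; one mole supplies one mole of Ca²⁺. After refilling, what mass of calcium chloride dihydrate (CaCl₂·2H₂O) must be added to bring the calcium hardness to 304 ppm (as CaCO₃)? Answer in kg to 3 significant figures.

8.06 kg

After draining 41% and refilling: 413 × 0.59 + 74 × 0.41 = 274.01 ppm.
Deficit to target: 304 − 274.01 = 29.99 mg/L.
As CaCO₃: 29.99 mg/L × 183,000 L = 5488 g; ÷ 100.1 = 54.83 mol Ca²⁺.
Mass: 54.83 × 147 = 8060 g.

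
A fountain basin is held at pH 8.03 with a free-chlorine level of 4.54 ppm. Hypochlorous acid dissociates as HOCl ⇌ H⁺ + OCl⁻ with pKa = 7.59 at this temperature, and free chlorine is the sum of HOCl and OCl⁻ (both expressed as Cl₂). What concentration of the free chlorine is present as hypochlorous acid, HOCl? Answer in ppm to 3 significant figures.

[OCl⁻]/[HOCl] = 10^(pH − pKa) = 10^(8.03 − 7.59) = 10^0.44 = 2.754.
Fraction as HOCl = 1 / (1 + 2.754) = 0.2664.
HOCl = 0.2664 × 4.54 ppm = 1.209 ppm.

1.21 ppm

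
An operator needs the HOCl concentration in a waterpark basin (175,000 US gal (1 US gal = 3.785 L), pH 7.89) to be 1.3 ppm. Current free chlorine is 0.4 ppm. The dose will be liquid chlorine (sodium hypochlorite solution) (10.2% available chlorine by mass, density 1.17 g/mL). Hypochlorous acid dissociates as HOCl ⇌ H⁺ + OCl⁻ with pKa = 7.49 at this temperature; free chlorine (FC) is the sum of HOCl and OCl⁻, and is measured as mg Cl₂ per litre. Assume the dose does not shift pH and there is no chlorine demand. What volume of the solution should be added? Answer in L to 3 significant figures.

Volume: 175,000 US gal × 3.785 L/gal = 662,375 L.
[OCl⁻]/[HOCl] = 10^(pH − pKa) = 10^(7.89 − 7.49) = 2.512; fraction as HOCl = 1/(1 + 2.512) = 0.2847.
Free chlorine required for 1.3 ppm HOCl: 1.3 / 0.2847 = 4.565 ppm.
FC to add: 4.565 − 0.4 = 4.165 mg/L as Cl₂.
Cl₂ equivalent: 4.165 mg/L × 662,375 L = 2759 g.
Product at 10.2% available Cl: 2759 / 0.102 = 27,050 g.
Volume: 27,050 g ÷ 1.17 g/mL = 23,120 mL.

23.1 L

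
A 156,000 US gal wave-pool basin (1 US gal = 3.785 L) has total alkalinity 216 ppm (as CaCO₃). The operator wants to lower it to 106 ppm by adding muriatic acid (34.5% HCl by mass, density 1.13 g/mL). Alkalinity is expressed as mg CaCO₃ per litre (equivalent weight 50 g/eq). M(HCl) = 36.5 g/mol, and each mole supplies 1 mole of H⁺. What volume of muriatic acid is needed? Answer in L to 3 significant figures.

122 L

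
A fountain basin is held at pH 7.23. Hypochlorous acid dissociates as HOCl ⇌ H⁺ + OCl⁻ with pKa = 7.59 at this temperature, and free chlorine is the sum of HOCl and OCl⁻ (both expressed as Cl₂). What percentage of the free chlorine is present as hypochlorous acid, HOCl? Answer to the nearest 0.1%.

69.6%

[OCl⁻]/[HOCl] = 10^(pH − pKa) = 10^(7.23 − 7.59) = 10^-0.36 = 0.4365.
Fraction as HOCl = 1 / (1 + 0.4365) = 0.6961.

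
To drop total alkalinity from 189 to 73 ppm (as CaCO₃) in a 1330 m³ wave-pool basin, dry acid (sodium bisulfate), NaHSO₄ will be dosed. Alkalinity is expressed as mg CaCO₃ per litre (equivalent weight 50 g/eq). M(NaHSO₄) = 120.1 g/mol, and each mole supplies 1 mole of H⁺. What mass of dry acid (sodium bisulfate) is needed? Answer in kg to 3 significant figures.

371 kg

Volume: 1330 m³ = 1,330,000 L.
Alkalinity to neutralize: (189 − 73) = 116 mg/L as CaCO₃ × 1,330,000 L = 154,300 g as CaCO₃.
Equivalents of H⁺ required: 154,300 ÷ 50 g/eq = 3086 eq = 3086 mol NaHSO₄.
Mass of NaHSO₄: 3086 × 120.1 = 370,600 g.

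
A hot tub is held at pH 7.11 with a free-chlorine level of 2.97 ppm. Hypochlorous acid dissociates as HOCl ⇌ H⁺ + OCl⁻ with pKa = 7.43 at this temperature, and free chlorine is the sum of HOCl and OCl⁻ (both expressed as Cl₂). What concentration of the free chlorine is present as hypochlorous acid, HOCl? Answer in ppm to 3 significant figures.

2.01 ppm

[OCl⁻]/[HOCl] = 10^(pH − pKa) = 10^(7.11 − 7.43) = 10^-0.32 = 0.4786.
Fraction as HOCl = 1 / (1 + 0.4786) = 0.6763.
HOCl = 0.6763 × 2.97 ppm = 2.009 ppm.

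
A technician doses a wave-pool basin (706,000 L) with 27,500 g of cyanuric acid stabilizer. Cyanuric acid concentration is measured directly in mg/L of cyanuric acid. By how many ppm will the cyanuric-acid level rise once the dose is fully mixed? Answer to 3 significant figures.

39.0 ppm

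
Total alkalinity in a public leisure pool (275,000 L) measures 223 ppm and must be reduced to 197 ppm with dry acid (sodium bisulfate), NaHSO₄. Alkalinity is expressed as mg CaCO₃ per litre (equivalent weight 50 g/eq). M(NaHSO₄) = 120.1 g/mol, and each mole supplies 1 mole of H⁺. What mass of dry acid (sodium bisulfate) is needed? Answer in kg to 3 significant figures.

17.2 kg

Alkalinity to neutralize: (223 − 197) = 26 mg/L as CaCO₃ × 275,000 L = 7150 g as CaCO₃.
Equivalents of H⁺ required: 7150 ÷ 50 g/eq = 143 eq = 143 mol NaHSO₄.
Mass of NaHSO₄: 143 × 120.1 = 17,170 g.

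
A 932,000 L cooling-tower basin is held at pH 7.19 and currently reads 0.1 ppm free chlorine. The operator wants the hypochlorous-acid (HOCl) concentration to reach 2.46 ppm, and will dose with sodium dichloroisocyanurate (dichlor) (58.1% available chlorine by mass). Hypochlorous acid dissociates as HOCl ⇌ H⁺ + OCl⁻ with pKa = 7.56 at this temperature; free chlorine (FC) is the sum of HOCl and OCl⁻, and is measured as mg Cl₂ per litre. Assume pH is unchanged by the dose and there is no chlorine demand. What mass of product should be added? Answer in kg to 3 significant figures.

[OCl⁻]/[HOCl] = 10^(pH − pKa) = 10^(7.19 − 7.56) = 0.4266; fraction as HOCl = 1/(1 + 0.4266) = 0.701.
Free chlorine required for 2.46 ppm HOCl: 2.46 / 0.701 = 3.509 ppm.
FC to add: 3.509 − 0.1 = 3.409 mg/L as Cl₂.
Cl₂ equivalent: 3.409 mg/L × 932,000 L = 3178 g.
Product at 58.1% available Cl: 3178 / 0.581 = 5469 g.

5.47 kg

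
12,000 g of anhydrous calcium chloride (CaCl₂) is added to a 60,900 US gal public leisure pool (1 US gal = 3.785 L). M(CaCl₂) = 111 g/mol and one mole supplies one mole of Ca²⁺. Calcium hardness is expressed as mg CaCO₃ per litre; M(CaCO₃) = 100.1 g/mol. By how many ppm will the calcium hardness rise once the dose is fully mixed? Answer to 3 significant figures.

Volume: 60,900 US gal × 3.785 L/gal = 230,506 L.
Moles of Ca²⁺: 12,000 g ÷ 111 g/mol = 108.1 mol.
As CaCO₃: 108.1 mol × 100.1 g/mol = 10,820 g.
Rise: 10,820 g / 230,506 L × 1000 = 46.95 mg/L.

46.9 ppm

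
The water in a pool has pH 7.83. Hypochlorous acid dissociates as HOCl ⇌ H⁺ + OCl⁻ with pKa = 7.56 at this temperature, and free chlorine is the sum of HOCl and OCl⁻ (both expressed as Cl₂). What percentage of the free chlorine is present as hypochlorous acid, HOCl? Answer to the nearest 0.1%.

34.9%

[OCl⁻]/[HOCl] = 10^(pH − pKa) = 10^(7.83 − 7.56) = 10^0.27 = 1.862.
Fraction as HOCl = 1 / (1 + 1.862) = 0.3494.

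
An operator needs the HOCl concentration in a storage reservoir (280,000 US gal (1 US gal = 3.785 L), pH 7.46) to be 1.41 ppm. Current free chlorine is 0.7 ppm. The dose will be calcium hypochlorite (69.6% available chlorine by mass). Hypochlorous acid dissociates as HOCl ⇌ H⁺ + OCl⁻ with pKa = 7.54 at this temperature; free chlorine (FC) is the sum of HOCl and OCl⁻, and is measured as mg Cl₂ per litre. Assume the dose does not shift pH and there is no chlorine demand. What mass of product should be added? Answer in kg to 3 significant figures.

Volume: 280,000 US gal × 3.785 L/gal = 1,059,800 L.
[OCl⁻]/[HOCl] = 10^(pH − pKa) = 10^(7.46 − 7.54) = 0.8318; fraction as HOCl = 1/(1 + 0.8318) = 0.5459.
Free chlorine required for 1.41 ppm HOCl: 1.41 / 0.5459 = 2.583 ppm.
FC to add: 2.583 − 0.7 = 1.883 mg/L as Cl₂.
Cl₂ equivalent: 1.883 mg/L × 1,059,800 L = 1995 g.
Product at 69.6% available Cl: 1995 / 0.696 = 2867 g.

2.87 kg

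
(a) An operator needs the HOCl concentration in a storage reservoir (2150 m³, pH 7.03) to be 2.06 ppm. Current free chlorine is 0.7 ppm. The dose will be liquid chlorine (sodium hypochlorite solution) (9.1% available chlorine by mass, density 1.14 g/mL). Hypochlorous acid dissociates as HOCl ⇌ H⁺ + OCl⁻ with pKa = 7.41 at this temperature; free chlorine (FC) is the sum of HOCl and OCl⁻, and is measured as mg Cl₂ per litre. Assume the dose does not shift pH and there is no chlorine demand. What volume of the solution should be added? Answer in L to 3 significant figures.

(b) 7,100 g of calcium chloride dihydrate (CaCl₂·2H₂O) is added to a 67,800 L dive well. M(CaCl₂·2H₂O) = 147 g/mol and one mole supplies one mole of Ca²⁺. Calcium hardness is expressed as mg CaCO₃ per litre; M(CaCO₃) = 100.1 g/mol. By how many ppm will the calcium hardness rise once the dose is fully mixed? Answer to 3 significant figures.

(a) 46.0 L; (b) 71.3 ppm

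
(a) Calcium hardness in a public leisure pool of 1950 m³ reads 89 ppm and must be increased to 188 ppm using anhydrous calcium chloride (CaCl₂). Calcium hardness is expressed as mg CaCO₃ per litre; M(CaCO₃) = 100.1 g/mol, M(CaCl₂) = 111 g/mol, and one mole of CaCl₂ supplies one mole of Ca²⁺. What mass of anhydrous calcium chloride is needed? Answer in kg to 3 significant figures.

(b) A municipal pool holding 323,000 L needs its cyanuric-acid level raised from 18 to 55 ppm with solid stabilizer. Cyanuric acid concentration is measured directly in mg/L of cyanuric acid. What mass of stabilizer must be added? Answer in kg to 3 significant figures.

(a) 214 kg; (b) 12.0 kg

(a) Volume: 1950 m³ = 1,950,000 L.
(a) Hardness to add: (188 − 89) = 99 mg/L as CaCO₃ × 1,950,000 L = 193,000 g as CaCO₃.
(a) Moles of Ca²⁺ (1 mol Ca²⁺ ≡ 1 mol CaCO₃): 193,000 / 100.1 g/mol = 1929 mol.
(a) Mass of CaCl₂: 1929 × 111 = 214,100 g.

(b) CYA to add: (55 − 18) = 37 mg/L × 323,000 L = 11,950 g cyanuric acid.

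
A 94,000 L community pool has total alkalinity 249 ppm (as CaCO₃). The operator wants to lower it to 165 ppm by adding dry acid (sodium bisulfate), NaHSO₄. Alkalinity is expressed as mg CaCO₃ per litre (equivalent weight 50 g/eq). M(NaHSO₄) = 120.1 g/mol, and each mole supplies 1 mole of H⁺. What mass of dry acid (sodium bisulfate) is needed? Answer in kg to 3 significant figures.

19.0 kg

Alkalinity to neutralize: (249 − 165) = 84 mg/L as CaCO₃ × 94,000 L = 7896 g as CaCO₃.
Equivalents of H⁺ required: 7896 ÷ 50 g/eq = 157.9 eq = 157.9 mol NaHSO₄.
Mass of NaHSO₄: 157.9 × 120.1 = 18,970 g.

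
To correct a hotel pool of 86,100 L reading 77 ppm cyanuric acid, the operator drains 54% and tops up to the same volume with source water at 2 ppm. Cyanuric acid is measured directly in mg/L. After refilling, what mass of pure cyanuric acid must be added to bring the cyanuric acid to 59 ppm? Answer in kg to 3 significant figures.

After draining 54% and refilling: 77 × 0.46 + 2 × 0.54 = 36.5 ppm.
Deficit to target: 59 − 36.5 = 22.5 mg/L.
Mass: 22.5 mg/L × 86,100 L = 1937 g cyanuric acid.

1.94 kg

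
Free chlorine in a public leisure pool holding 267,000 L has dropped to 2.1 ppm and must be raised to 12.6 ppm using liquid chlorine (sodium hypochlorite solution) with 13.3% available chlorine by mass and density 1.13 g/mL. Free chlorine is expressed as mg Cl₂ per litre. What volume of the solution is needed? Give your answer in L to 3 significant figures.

18.7 L

Chlorine deficit: 12.6 − 2.1 = 10.5 ppm = 10.5 mg/L as Cl₂.
Cl₂ equivalent needed: 10.5 mg/L × 267,000 L = 2,804,000 mg = 2804 g.
Product at 13.3% available chlorine: 2804 / 0.133 = 21,080 g.
Volume at density 1.13 g/mL: 21,080 g ÷ 1.13 g/mL = 18,650 mL.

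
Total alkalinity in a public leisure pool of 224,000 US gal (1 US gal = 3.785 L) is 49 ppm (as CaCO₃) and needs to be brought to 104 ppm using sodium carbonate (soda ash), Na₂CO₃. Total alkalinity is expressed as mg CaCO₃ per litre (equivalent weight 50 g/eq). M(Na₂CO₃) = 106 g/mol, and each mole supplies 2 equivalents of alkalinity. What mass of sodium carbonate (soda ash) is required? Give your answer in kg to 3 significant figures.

Volume: 224,000 US gal × 3.785 L/gal = 847,840 L.
Alkalinity to add: (104 − 49) = 55 mg/L as CaCO₃ × 847,840 L = 46,630 g as CaCO₃.
Equivalents: 46,630 g ÷ 50 g/eq = 932.6 eq.
Each mole of Na₂CO₃ supplies 2 eq, so 932.6 / 2 = 466.3 mol.
Mass: 466.3 mol × 106 g/mol = 49,430 g.

49.4 kg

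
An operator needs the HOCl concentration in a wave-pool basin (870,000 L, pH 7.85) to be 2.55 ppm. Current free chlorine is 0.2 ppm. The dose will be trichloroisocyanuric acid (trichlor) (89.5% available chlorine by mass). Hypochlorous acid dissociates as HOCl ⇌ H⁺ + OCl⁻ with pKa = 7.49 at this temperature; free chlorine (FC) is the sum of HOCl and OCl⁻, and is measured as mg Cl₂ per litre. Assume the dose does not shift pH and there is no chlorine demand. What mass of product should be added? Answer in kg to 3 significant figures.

[OCl⁻]/[HOCl] = 10^(pH − pKa) = 10^(7.85 − 7.49) = 2.291; fraction as HOCl = 1/(1 + 2.291) = 0.3039.
Free chlorine required for 2.55 ppm HOCl: 2.55 / 0.3039 = 8.392 ppm.
FC to add: 8.392 − 0.2 = 8.192 mg/L as Cl₂.
Cl₂ equivalent: 8.192 mg/L × 870,000 L = 7127 g.
Product at 89.5% available Cl: 7127 / 0.895 = 7963 g.

7.96 kg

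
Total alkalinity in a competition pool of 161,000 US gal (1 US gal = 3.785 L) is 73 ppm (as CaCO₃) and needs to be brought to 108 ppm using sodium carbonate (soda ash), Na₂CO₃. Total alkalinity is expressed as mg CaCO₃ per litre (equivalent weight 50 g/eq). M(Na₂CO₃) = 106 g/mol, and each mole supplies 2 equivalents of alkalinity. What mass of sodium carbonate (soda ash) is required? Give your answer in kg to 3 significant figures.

22.6 kg

Volume: 161,000 US gal × 3.785 L/gal = 609,385 L.
Alkalinity to add: (108 − 73) = 35 mg/L as CaCO₃ × 609,385 L = 21,330 g as CaCO₃.
Equivalents: 21,330 g ÷ 50 g/eq = 426.6 eq.
Each mole of Na₂CO₃ supplies 2 eq, so 426.6 / 2 = 213.3 mol.
Mass: 213.3 mol × 106 g/mol = 22,610 g.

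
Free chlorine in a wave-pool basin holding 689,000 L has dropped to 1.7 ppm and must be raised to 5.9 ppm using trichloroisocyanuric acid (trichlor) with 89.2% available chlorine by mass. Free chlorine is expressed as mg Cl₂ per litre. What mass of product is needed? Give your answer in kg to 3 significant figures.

3.24 kg

Chlorine deficit: 5.9 − 1.7 = 4.2 ppm = 4.2 mg/L as Cl₂.
Cl₂ equivalent needed: 4.2 mg/L × 689,000 L = 2,894,000 mg = 2894 g.
Product at 89.2% available chlorine: 2894 / 0.892 = 3244 g.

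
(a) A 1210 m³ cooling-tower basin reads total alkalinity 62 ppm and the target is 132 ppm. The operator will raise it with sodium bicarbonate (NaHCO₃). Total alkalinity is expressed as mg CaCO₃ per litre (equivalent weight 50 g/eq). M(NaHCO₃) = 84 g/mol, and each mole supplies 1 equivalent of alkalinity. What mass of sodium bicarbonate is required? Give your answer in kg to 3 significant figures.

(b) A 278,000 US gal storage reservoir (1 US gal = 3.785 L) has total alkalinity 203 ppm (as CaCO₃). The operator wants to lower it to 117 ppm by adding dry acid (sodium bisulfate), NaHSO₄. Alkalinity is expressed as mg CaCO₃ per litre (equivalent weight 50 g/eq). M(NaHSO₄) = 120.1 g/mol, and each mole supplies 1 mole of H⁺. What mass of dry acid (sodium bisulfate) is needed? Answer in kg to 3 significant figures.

(a) 142 kg; (b) 217 kg

(a) Volume: 1210 m³ = 1,210,000 L.
(a) Alkalinity to add: (132 − 62) = 70 mg/L as CaCO₃ × 1,210,000 L = 84,700 g as CaCO₃.
(a) Equivalents: 84,700 g ÷ 50 g/eq = 1694 eq.
(a) NaHCO₃ supplies 1 eq per mole → 1694 mol.
(a) Mass: 1694 mol × 84 g/mol = 142,300 g.

(b) Volume: 278,000 US gal × 3.785 L/gal = 1,052,230 L.
(b) Alkalinity to neutralize: (203 − 117) = 86 mg/L as CaCO₃ × 1,052,230 L = 90,490 g as CaCO₃.
(b) Equivalents of H⁺ required: 90,490 ÷ 50 g/eq = 1810 eq = 1810 mol NaHSO₄.
(b) Mass of NaHSO₄: 1810 × 120.1 = 217,400 g.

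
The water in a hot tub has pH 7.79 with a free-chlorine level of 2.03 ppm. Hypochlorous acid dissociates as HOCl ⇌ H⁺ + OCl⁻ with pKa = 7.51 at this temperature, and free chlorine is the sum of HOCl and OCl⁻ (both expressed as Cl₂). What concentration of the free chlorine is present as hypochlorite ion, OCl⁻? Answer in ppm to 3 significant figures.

[OCl⁻]/[HOCl] = 10^(pH − pKa) = 10^(7.79 − 7.51) = 10^0.28 = 1.905.
Fraction as HOCl = 1 / (1 + 1.905) = 0.3442.
OCl⁻ = (1 − 0.3442) × 2.03 ppm = 1.331 ppm.

1.33 ppm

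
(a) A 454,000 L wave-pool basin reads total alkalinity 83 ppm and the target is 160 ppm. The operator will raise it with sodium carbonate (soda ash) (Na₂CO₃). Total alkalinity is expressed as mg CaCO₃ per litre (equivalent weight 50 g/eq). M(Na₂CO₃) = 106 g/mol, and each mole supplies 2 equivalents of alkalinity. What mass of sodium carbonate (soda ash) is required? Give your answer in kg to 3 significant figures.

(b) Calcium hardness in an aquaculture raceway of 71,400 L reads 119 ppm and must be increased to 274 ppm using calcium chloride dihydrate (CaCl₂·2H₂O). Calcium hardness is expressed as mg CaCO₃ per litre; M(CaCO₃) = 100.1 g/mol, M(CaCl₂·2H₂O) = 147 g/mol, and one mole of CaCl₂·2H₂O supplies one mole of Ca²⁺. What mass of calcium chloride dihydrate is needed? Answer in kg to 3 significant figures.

(a) Alkalinity to add: (160 − 83) = 77 mg/L as CaCO₃ × 454,000 L = 34,960 g as CaCO₃.
(a) Equivalents: 34,960 g ÷ 50 g/eq = 699.2 eq.
(a) Each mole of Na₂CO₃ supplies 2 eq, so 699.2 / 2 = 349.6 mol.
(a) Mass: 349.6 mol × 106 g/mol = 37,060 g.

(b) Hardness to add: (274 − 119) = 155 mg/L as CaCO₃ × 71,400 L = 11,070 g as CaCO₃.
(b) Moles of Ca²⁺ (1 mol Ca²⁺ ≡ 1 mol CaCO₃): 11,070 / 100.1 g/mol = 110.6 mol.
(b) Mass of CaCl₂·2H₂O: 110.6 × 147 = 16,250 g.

(a) 37.1 kg; (b) 16.3 kg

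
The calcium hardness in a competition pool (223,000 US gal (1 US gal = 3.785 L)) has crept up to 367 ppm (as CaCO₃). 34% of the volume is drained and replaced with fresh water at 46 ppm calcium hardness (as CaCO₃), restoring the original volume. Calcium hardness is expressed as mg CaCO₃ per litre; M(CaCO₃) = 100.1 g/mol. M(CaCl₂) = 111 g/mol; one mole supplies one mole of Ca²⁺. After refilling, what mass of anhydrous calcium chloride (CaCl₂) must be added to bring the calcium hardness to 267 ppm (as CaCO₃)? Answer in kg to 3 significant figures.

8.55 kg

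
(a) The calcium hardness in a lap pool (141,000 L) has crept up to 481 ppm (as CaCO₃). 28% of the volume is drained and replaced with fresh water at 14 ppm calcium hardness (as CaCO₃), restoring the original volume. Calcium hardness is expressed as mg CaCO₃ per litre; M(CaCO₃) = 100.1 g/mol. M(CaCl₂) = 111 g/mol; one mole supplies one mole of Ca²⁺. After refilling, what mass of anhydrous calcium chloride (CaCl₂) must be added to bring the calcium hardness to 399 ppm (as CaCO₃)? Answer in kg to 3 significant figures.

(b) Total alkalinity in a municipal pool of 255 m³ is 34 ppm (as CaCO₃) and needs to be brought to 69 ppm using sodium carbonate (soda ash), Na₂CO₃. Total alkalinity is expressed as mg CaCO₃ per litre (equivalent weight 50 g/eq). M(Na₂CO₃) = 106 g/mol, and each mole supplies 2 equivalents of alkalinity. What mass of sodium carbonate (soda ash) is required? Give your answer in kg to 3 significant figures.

(a) After draining 28% and refilling: 481 × 0.72 + 14 × 0.28 = 350.24 ppm.
(a) Deficit to target: 399 − 350.24 = 48.76 mg/L.
(a) As CaCO₃: 48.76 mg/L × 141,000 L = 6875 g; ÷ 100.1 = 68.68 mol Ca²⁺.
(a) Mass: 68.68 × 111 = 7624 g.

(b) Volume: 255 m³ = 255,000 L.
(b) Alkalinity to add: (69 − 34) = 35 mg/L as CaCO₃ × 255,000 L = 8925 g as CaCO₃.
(b) Equivalents: 8925 g ÷ 50 g/eq = 178.5 eq.
(b) Each mole of Na₂CO₃ supplies 2 eq, so 178.5 / 2 = 89.25 mol.
(b) Mass: 89.25 mol × 106 g/mol = 9460 g.

(a) 7.62 kg; (b) 9.46 kg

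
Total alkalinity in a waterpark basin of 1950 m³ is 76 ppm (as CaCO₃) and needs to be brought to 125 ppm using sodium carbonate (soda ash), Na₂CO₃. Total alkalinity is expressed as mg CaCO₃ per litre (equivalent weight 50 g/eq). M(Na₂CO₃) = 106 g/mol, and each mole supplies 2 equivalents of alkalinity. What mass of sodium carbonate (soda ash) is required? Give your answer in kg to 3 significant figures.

101 kg

Volume: 1950 m³ = 1,950,000 L.
Alkalinity to add: (125 − 76) = 49 mg/L as CaCO₃ × 1,950,000 L = 95,550 g as CaCO₃.
Equivalents: 95,550 g ÷ 50 g/eq = 1911 eq.
Each mole of Na₂CO₃ supplies 2 eq, so 1911 / 2 = 955.5 mol.
Mass: 955.5 mol × 106 g/mol = 101,300 g.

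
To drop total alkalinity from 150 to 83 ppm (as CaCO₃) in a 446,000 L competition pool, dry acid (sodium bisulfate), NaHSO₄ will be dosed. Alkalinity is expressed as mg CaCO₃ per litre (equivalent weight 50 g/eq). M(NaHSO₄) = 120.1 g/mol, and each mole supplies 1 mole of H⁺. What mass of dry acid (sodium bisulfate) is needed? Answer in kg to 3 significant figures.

71.8 kg

Alkalinity to neutralize: (150 − 83) = 67 mg/L as CaCO₃ × 446,000 L = 29,880 g as CaCO₃.
Equivalents of H⁺ required: 29,880 ÷ 50 g/eq = 597.6 eq = 597.6 mol NaHSO₄.
Mass of NaHSO₄: 597.6 × 120.1 = 71,780 g.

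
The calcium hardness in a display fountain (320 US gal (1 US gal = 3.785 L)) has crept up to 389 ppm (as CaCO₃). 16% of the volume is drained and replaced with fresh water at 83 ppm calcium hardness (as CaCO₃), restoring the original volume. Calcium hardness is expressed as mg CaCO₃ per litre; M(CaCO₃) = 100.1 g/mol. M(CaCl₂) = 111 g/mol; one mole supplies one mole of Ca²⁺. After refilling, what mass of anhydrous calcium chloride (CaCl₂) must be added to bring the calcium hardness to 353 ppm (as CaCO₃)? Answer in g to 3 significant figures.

Volume: 320 US gal × 3.785 L/gal = 1,211 L.
After draining 16% and refilling: 389 × 0.84 + 83 × 0.16 = 340.04 ppm.
Deficit to target: 353 − 340.04 = 12.96 mg/L.
As CaCO₃: 12.96 mg/L × 1,211 L = 15.7 g; ÷ 100.1 = 0.1568 mol Ca²⁺.
Mass: 0.1568 × 111 = 17.41 g.

17.4 g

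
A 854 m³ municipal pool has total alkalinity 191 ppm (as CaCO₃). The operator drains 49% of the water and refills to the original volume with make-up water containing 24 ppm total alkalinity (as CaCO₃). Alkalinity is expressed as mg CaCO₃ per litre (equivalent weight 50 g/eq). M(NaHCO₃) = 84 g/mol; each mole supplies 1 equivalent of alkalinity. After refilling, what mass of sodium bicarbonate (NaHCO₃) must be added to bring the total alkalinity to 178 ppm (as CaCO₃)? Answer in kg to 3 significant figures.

98.8 kg

Volume: 854 m³ = 854,000 L.
After draining 49% and refilling: 191 × 0.51 + 24 × 0.49 = 109.17 ppm.
Deficit to target: 178 − 109.17 = 68.83 mg/L.
As CaCO₃: 68.83 mg/L × 854,000 L = 58,780 g; ÷ 50 g/eq ÷ 1 = 1176 mol NaHCO₃.
Mass: 1176 × 84 = 98,750 g.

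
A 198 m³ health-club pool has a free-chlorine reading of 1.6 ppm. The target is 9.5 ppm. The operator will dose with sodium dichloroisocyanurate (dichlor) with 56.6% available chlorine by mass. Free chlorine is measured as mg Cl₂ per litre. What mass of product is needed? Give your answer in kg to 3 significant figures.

2.76 kg

Volume: 198 m³ = 198,000 L.
Chlorine deficit: 9.5 − 1.6 = 7.9 ppm = 7.9 mg/L as Cl₂.
Cl₂ equivalent needed: 7.9 mg/L × 198,000 L = 1,564,000 mg = 1564 g.
Product at 56.6% available chlorine: 1564 / 0.566 = 2764 g.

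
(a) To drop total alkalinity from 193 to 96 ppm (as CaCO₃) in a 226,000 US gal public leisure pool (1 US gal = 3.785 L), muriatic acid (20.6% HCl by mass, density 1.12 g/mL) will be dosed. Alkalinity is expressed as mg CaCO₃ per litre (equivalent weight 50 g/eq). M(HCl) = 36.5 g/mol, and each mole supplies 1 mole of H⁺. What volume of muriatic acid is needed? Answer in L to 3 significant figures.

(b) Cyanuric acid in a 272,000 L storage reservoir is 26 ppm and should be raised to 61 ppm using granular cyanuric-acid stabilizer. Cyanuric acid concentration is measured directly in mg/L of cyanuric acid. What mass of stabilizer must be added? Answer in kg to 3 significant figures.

(a) Volume: 226,000 US gal × 3.785 L/gal = 855,410 L.
(a) Alkalinity to neutralize: (193 − 96) = 97 mg/L as CaCO₃ × 855,410 L = 82,970 g as CaCO₃.
(a) Equivalents of H⁺ required: 82,970 ÷ 50 g/eq = 1659 eq = 1659 mol HCl.
(a) Mass of HCl: 1659 × 36.5 = 60,570 g.
(a) Mass of 20.6% solution: 60,570 / 0.206 = 294,000 g.
(a) Volume: 294,000 g ÷ 1.12 g/mL = 262,500 mL.

(b) CYA to add: (61 − 26) = 35 mg/L × 272,000 L = 9520 g cyanuric acid.

(a) 263 L; (b) 9.52 kg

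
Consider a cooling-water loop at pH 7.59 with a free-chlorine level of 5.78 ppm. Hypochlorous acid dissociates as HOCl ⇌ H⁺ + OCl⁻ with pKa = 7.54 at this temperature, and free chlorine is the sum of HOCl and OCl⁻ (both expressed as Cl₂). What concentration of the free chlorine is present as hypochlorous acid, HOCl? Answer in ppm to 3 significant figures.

[OCl⁻]/[HOCl] = 10^(pH − pKa) = 10^(7.59 − 7.54) = 10^0.05 = 1.122.
Fraction as HOCl = 1 / (1 + 1.122) = 0.4712.
HOCl = 0.4712 × 5.78 ppm = 2.724 ppm.

2.72 ppm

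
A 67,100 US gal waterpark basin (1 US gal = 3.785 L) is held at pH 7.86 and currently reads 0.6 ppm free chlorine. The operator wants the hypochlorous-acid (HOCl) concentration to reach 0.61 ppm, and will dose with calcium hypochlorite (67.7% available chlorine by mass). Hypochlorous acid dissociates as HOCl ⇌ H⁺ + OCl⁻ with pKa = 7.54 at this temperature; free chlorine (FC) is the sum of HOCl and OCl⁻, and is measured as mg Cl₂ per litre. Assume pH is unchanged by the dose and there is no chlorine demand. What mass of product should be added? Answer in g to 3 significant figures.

Volume: 67,100 US gal × 3.785 L/gal = 253,974 L.
[OCl⁻]/[HOCl] = 10^(pH − pKa) = 10^(7.86 − 7.54) = 2.089; fraction as HOCl = 1/(1 + 2.089) = 0.3237.
Free chlorine required for 0.61 ppm HOCl: 0.61 / 0.3237 = 1.884 ppm.
FC to add: 1.884 − 0.6 = 1.284 mg/L as Cl₂.
Cl₂ equivalent: 1.284 mg/L × 253,974 L = 326.2 g.
Product at 67.7% available Cl: 326.2 / 0.677 = 481.9 g.

482 g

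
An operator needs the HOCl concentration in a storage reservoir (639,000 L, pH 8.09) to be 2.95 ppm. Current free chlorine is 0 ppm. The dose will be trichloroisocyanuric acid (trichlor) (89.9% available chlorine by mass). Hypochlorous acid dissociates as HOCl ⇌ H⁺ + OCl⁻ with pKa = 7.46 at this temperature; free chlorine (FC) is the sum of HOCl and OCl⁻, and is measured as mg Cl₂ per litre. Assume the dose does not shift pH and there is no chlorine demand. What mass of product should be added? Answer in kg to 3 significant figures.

[OCl⁻]/[HOCl] = 10^(pH − pKa) = 10^(8.09 − 7.46) = 4.266; fraction as HOCl = 1/(1 + 4.266) = 0.1899.
Free chlorine required for 2.95 ppm HOCl: 2.95 / 0.1899 = 15.53 ppm.
FC to add: 15.53 − 0 = 15.53 mg/L as Cl₂.
Cl₂ equivalent: 15.53 mg/L × 639,000 L = 9926 g.
Product at 89.9% available Cl: 9926 / 0.899 = 11,040 g.

11.0 kg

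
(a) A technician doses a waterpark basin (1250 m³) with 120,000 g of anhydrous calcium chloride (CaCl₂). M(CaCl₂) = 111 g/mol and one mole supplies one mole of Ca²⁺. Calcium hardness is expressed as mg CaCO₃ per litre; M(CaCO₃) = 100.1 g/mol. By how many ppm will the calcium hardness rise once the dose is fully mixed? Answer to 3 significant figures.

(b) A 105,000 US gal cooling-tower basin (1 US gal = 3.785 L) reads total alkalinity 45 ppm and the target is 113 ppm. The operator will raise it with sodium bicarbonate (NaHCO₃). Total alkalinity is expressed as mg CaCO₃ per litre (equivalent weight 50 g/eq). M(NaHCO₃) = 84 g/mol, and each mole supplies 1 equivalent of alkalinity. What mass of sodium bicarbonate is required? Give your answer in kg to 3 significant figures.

(a) 86.6 ppm; (b) 45.4 kg

(a) Volume: 1250 m³ = 1,250,000 L.
(a) Moles of Ca²⁺: 120,000 g ÷ 111 g/mol = 1081 mol.
(a) As CaCO₃: 1081 mol × 100.1 g/mol = 108,200 g.
(a) Rise: 108,200 g / 1,250,000 L × 1000 = 86.57 mg/L.

(b) Volume: 105,000 US gal × 3.785 L/gal = 397,425 L.
(b) Alkalinity to add: (113 − 45) = 68 mg/L as CaCO₃ × 397,425 L = 27,020 g as CaCO₃.
(b) Equivalents: 27,020 g ÷ 50 g/eq = 540.5 eq.
(b) NaHCO₃ supplies 1 eq per mole → 540.5 mol.
(b) Mass: 540.5 mol × 84 g/mol = 45,400 g.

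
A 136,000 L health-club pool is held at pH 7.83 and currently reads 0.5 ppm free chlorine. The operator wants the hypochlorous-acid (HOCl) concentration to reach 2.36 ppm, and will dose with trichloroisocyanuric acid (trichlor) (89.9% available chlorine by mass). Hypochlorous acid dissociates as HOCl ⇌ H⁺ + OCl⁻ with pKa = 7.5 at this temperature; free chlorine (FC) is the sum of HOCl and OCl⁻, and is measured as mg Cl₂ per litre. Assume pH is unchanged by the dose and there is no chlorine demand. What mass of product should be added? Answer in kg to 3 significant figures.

1.04 kg

[OCl⁻]/[HOCl] = 10^(pH − pKa) = 10^(7.83 − 7.5) = 2.138; fraction as HOCl = 1/(1 + 2.138) = 0.3187.
Free chlorine required for 2.36 ppm HOCl: 2.36 / 0.3187 = 7.406 ppm.
FC to add: 7.406 − 0.5 = 6.906 mg/L as Cl₂.
Cl₂ equivalent: 6.906 mg/L × 136,000 L = 939.2 g.
Product at 89.9% available Cl: 939.2 / 0.899 = 1045 g.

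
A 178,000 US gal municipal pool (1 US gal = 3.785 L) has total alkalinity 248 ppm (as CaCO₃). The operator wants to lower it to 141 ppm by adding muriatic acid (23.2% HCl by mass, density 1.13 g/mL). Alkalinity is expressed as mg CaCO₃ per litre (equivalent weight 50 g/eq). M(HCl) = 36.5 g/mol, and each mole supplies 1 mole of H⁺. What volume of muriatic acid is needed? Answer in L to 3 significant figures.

Volume: 178,000 US gal × 3.785 L/gal = 673,730 L.
Alkalinity to neutralize: (248 − 141) = 107 mg/L as CaCO₃ × 673,730 L = 72,090 g as CaCO₃.
Equivalents of H⁺ required: 72,090 ÷ 50 g/eq = 1442 eq = 1442 mol HCl.
Mass of HCl: 1442 × 36.5 = 52,630 g.
Mass of 23.2% solution: 52,630 / 0.232 = 226,800 g.
Volume: 226,800 g ÷ 1.13 g/mL = 200,700 mL.

201 L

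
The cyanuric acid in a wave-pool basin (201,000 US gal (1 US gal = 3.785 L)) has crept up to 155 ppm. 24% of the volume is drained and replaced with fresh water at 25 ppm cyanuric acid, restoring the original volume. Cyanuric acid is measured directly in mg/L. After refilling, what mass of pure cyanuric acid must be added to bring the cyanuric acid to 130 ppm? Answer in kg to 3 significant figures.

Volume: 201,000 US gal × 3.785 L/gal = 760,785 L.
After draining 24% and refilling: 155 × 0.76 + 25 × 0.24 = 123.8 ppm.
Deficit to target: 130 − 123.8 = 6.2 mg/L.
Mass: 6.2 mg/L × 760,785 L = 4717 g cyanuric acid.

4.72 kg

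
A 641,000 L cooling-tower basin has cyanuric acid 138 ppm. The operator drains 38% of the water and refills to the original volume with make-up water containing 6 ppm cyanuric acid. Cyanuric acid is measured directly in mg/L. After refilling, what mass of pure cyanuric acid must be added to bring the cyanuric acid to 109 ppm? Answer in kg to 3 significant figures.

13.6 kg

After draining 38% and refilling: 138 × 0.62 + 6 × 0.38 = 87.84 ppm.
Deficit to target: 109 − 87.84 = 21.16 mg/L.
Mass: 21.16 mg/L × 641,000 L = 13,560 g cyanuric acid.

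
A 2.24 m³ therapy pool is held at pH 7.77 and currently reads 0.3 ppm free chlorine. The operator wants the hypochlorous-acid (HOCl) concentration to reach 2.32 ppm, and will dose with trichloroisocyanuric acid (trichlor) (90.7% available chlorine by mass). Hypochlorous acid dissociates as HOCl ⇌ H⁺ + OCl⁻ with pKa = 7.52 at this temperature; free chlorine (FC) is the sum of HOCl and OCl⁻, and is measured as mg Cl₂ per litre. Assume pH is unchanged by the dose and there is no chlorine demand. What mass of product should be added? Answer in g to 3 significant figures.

15.2 g

Volume: 2.24 m³ = 2,240 L.
[OCl⁻]/[HOCl] = 10^(pH − pKa) = 10^(7.77 − 7.52) = 1.778; fraction as HOCl = 1/(1 + 1.778) = 0.3599.
Free chlorine required for 2.32 ppm HOCl: 2.32 / 0.3599 = 6.446 ppm.
FC to add: 6.446 − 0.3 = 6.146 mg/L as Cl₂.
Cl₂ equivalent: 6.146 mg/L × 2,240 L = 13.77 g.
Product at 90.7% available Cl: 13.77 / 0.907 = 15.18 g.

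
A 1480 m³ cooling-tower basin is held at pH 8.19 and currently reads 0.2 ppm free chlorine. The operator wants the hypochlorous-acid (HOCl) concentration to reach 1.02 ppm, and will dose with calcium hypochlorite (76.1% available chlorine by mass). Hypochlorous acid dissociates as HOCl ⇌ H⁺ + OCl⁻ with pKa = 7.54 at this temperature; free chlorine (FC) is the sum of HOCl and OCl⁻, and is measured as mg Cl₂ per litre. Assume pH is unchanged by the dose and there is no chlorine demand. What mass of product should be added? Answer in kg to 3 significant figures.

Volume: 1480 m³ = 1,480,000 L.
[OCl⁻]/[HOCl] = 10^(pH − pKa) = 10^(8.19 − 7.54) = 4.467; fraction as HOCl = 1/(1 + 4.467) = 0.1829.
Free chlorine required for 1.02 ppm HOCl: 1.02 / 0.1829 = 5.576 ppm.
FC to add: 5.576 − 0.2 = 5.376 mg/L as Cl₂.
Cl₂ equivalent: 5.376 mg/L × 1,480,000 L = 7957 g.
Product at 76.1% available Cl: 7957 / 0.761 = 10,460 g.

10.5 kg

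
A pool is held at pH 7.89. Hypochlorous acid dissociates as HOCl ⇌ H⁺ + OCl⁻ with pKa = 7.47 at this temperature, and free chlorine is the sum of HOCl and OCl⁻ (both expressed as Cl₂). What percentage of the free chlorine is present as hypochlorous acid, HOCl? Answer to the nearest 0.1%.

[OCl⁻]/[HOCl] = 10^(pH − pKa) = 10^(7.89 − 7.47) = 10^0.42 = 2.63.
Fraction as HOCl = 1 / (1 + 2.63) = 0.2755.

27.5%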